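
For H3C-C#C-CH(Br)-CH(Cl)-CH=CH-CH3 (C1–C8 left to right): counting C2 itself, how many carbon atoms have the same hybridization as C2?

C2 is sp (two π bonds).
C1: sp3
C2: sp ✓
C3: sp ✓
C4: sp3
C5: sp3
C6: sp2
C7: sp2
C8: sp3
2 carbons are sp.

2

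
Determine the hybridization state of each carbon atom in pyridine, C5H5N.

sp²

Each carbon atom carries 3 σ bonds, plus one π bond, giving a steric number of 3, so it is sp2.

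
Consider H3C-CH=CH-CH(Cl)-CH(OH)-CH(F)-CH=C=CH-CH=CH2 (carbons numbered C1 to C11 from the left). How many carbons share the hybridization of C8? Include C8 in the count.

C8 is sp (two π bonds).
C1: sp3
C2: sp2
C3: sp2
C4: sp3
C5: sp3
C6: sp3
C7: sp2
C8: sp ✓
C9: sp2
C10: sp2
C11: sp2
1 carbon is sp.

1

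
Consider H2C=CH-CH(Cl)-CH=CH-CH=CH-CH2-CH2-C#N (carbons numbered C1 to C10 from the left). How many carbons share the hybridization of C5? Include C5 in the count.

C5 is sp2 (one π bond).
C1: sp2 ✓
C2: sp2 ✓
C3: sp3
C4: sp2 ✓
C5: sp2 ✓
C6: sp2 ✓
C7: sp2 ✓
C8: sp3
C9: sp3
C10: sp
6 carbons are sp2.

6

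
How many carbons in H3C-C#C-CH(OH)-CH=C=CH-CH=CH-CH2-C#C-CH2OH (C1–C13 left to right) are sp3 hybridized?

4

C1: sp3 ✓
C2: sp
C3: sp
C4: sp3 ✓
C5: sp2
C6: sp
C7: sp2
C8: sp2
C9: sp2
C10: sp3 ✓
C11: sp
C12: sp
C13: sp3 ✓
C1, C4, C10, C13 → 4 sp3 carbons.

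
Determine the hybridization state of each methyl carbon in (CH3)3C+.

sp^3

Each methyl carbon has 4 σ bonds: steric number 4 → sp3.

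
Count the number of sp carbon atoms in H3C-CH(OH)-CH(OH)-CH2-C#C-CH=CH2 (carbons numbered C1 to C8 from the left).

2

C1: sp3
C2: sp3
C3: sp3
C4: sp3
C5: sp ✓
C6: sp ✓
C7: sp2
C8: sp2
C5, C6 → 2 sp carbons.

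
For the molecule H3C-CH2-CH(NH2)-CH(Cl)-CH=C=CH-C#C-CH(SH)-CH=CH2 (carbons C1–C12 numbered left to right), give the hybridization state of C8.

sp

C8: 2 σ bonds, plus two π bonds — 2 electron domains, sp.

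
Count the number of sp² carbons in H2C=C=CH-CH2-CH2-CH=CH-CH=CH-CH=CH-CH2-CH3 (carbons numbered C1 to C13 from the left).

8

C1: sp2 ✓
C2: sp
C3: sp2 ✓
C4: sp3
C5: sp3
C6: sp2 ✓
C7: sp2 ✓
C8: sp2 ✓
C9: sp2 ✓
C10: sp2 ✓
C11: sp2 ✓
C12: sp3
C13: sp3
C1, C3, C6, C7, C8, C9, C10, C11 → 8 sp2 carbons.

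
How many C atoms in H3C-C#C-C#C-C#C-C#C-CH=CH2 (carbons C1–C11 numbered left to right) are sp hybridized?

8

C1: sp3
C2: sp ✓
C3: sp ✓
C4: sp ✓
C5: sp ✓
C6: sp ✓
C7: sp ✓
C8: sp ✓
C9: sp ✓
C10: sp2
C11: sp2
C2, C3, C4, C5, C6, C7, C8, C9 → 8 sp carbons.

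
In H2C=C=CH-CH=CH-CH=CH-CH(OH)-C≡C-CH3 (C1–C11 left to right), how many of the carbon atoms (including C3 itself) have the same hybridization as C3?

C3 is sp2 (one π bond).
C1: sp2 ✓
C2: sp
C3: sp2 ✓
C4: sp2 ✓
C5: sp2 ✓
C6: sp2 ✓
C7: sp2 ✓
C8: sp3
C9: sp
C10: sp
C11: sp3
6 carbons are sp2.

6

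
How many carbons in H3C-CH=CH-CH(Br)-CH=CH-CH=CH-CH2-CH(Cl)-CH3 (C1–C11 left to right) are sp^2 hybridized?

C1: sp3
C2: sp2 ✓
C3: sp2 ✓
C4: sp3
C5: sp2 ✓
C6: sp2 ✓
C7: sp2 ✓
C8: sp2 ✓
C9: sp3
C10: sp3
C11: sp3
C2, C3, C5, C6, C7, C8 → 6 sp2 carbons.

6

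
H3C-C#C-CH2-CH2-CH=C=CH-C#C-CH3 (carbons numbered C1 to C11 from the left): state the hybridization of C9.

sp

C9 (2 σ bonds, plus two π bonds) has steric number 2: sp.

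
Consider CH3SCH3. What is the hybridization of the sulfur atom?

sp3

The sulfur atom: 2 σ bonds and 2 lone pairs — 4 electron domains, sp3.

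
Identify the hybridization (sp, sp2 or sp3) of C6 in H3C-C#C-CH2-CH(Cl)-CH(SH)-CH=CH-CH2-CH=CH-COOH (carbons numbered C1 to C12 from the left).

C6: 4 σ bonds — 4 electron domains, sp3.

sp3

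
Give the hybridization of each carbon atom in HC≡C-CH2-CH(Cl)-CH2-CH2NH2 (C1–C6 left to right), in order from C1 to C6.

C1 sp, C2 sp, C3 sp3, C4 sp3, C5 sp3, C6 sp3

C1 has 2 σ bonds, plus two π bonds: steric number 2 → sp.
C2 (2 σ bonds, plus two π bonds) has steric number 2: sp.
C3 carries 4 σ bonds, giving a steric number of 4, so it is sp3.
C4: 4 σ bonds; 4 regions of electron density → sp3.
C5 has 4 σ bonds: steric number 4 → sp3.
C6 — 4 σ bonds. Steric number 4, so sp3.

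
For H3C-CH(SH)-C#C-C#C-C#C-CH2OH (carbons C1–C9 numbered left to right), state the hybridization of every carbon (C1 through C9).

C1 sp3, C2 sp3, C3 sp, C4 sp, C5 sp, C6 sp, C7 sp, C8 sp, C9 sp3

C1 has 4 σ bonds: steric number 4 → sp3.
C2 — 4 σ bonds. Steric number 4, so sp3.
C3: 2 σ bonds, plus two π bonds — 2 electron domains, sp.
C4 carries 2 σ bonds, plus two π bonds, giving a steric number of 2, so it is sp.
C5 — 2 σ bonds, plus two π bonds. Steric number 2, so sp.
C6 (2 σ bonds, plus two π bonds) has steric number 2: sp.
C7 has 2 σ bonds, plus two π bonds: steric number 2 → sp.
C8: 2 σ bonds, plus two π bonds — 2 electron domains, sp.
C9 (4 σ bonds) has steric number 4: sp3.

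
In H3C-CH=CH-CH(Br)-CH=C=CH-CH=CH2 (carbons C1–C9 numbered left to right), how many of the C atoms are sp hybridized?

C1: sp3
C2: sp2
C3: sp2
C4: sp3
C5: sp2
C6: sp ✓
C7: sp2
C8: sp2
C9: sp2
C6 → 1 sp carbon.

1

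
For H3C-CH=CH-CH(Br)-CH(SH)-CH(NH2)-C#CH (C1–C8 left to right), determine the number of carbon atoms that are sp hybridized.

C1: sp3
C2: sp2
C3: sp2
C4: sp3
C5: sp3
C6: sp3
C7: sp ✓
C8: sp ✓
C7, C8 → 2 sp carbons.

2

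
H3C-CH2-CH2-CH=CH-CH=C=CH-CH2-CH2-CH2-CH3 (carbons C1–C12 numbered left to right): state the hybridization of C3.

sp^3

C3 is sp3: 4 σ bonds, 4 electron-density regions.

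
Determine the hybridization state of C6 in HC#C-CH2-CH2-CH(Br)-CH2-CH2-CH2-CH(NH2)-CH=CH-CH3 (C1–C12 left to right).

C6: 4 σ bonds — 4 electron domains, sp3.

sp^3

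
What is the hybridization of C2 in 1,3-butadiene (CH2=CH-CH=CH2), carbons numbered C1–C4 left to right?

sp²

C2 has 3 σ bonds, plus one π bond: steric number 3 → sp2.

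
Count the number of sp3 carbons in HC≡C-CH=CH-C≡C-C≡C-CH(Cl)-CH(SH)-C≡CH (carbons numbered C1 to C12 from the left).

C1: sp
C2: sp
C3: sp2
C4: sp2
C5: sp
C6: sp
C7: sp
C8: sp
C9: sp3 ✓
C10: sp3 ✓
C11: sp
C12: sp
C9, C10 → 2 sp3 carbons.

2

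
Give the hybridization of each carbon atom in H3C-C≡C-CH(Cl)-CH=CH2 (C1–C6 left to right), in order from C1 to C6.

C1 has 4 σ bonds: steric number 4 → sp3.
C2: 2 σ bonds, plus two π bonds; 2 regions of electron density → sp.
C3: 2 σ bonds, plus two π bonds; 2 regions of electron density → sp.
C4: 4 σ bonds — 4 electron domains, sp3.
C5 has 3 σ bonds, plus one π bond: steric number 3 → sp2.
C6 carries 3 σ bonds, plus one π bond, giving a steric number of 3, so it is sp2.

C1 sp3, C2 sp, C3 sp, C4 sp3, C5 sp2, C6 sp2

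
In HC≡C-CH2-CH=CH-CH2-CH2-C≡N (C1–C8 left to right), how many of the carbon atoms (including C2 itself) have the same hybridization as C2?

C2 is sp (two π bonds).
C1: sp ✓
C2: sp ✓
C3: sp3
C4: sp2
C5: sp2
C6: sp3
C7: sp3
C8: sp ✓
3 carbons are sp.

3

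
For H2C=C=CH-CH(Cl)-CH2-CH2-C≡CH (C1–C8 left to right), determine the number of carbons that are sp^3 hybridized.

3

C1: sp2
C2: sp
C3: sp2
C4: sp3 ✓
C5: sp3 ✓
C6: sp3 ✓
C7: sp
C8: sp
C4, C5, C6 → 3 sp3 carbons.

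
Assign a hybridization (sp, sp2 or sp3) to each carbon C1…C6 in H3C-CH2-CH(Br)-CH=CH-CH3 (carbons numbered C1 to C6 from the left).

C1 — 4 σ bonds. Steric number 4, so sp3.
C2 has 4 σ bonds: steric number 4 → sp3.
C3 carries 4 σ bonds, giving a steric number of 4, so it is sp3.
C4: 3 σ bonds, plus one π bond; 3 regions of electron density → sp2.
C5 has 3 σ bonds, plus one π bond: steric number 3 → sp2.
C6 (4 σ bonds) has steric number 4: sp3.

C1 sp3, C2 sp3, C3 sp3, C4 sp2, C5 sp2, C6 sp3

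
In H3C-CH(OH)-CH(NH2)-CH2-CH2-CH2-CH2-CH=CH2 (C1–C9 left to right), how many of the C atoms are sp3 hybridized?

C1: sp3 ✓
C2: sp3 ✓
C3: sp3 ✓
C4: sp3 ✓
C5: sp3 ✓
C6: sp3 ✓
C7: sp3 ✓
C8: sp2
C9: sp2
C1, C2, C3, C4, C5, C6, C7 → 7 sp3 carbons.

7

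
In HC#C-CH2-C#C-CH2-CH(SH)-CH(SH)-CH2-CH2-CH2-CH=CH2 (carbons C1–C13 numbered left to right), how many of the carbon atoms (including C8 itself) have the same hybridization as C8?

C8 is sp3 (only σ bonds).
C1: sp
C2: sp
C3: sp3 ✓
C4: sp
C5: sp
C6: sp3 ✓
C7: sp3 ✓
C8: sp3 ✓
C9: sp3 ✓
C10: sp3 ✓
C11: sp3 ✓
C12: sp2
C13: sp2
7 carbons are sp3.

7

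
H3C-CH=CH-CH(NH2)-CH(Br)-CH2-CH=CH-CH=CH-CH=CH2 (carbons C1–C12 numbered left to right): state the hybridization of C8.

C8: 3 σ bonds, plus one π bond — 3 electron domains, sp2.

sp^2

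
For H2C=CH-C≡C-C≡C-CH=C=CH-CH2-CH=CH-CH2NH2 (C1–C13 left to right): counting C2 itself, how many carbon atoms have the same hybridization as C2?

C2 is sp2 (one π bond).
C1: sp2 ✓
C2: sp2 ✓
C3: sp
C4: sp
C5: sp
C6: sp
C7: sp2 ✓
C8: sp
C9: sp2 ✓
C10: sp3
C11: sp2 ✓
C12: sp2 ✓
C13: sp3
6 carbons are sp2.

6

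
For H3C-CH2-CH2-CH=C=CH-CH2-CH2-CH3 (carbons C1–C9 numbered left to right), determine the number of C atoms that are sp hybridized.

1

C1: sp3
C2: sp3
C3: sp3
C4: sp2
C5: sp ✓
C6: sp2
C7: sp3
C8: sp3
C9: sp3
C5 → 1 sp carbon.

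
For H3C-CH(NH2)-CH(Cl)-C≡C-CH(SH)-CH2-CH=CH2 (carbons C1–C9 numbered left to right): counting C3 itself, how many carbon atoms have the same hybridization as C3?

5

C3 is sp3 (only σ bonds).
C1: sp3 ✓
C2: sp3 ✓
C3: sp3 ✓
C4: sp
C5: sp
C6: sp3 ✓
C7: sp3 ✓
C8: sp2
C9: sp2
5 carbons are sp3.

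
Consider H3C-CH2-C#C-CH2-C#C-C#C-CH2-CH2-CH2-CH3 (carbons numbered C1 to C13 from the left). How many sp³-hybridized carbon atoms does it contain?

C1: sp3 ✓
C2: sp3 ✓
C3: sp
C4: sp
C5: sp3 ✓
C6: sp
C7: sp
C8: sp
C9: sp
C10: sp3 ✓
C11: sp3 ✓
C12: sp3 ✓
C13: sp3 ✓
C1, C2, C5, C10, C11, C12, C13 → 7 sp3 carbons.

7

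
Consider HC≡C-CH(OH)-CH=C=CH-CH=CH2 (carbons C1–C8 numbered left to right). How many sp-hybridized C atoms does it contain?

C1: sp ✓
C2: sp ✓
C3: sp3
C4: sp2
C5: sp ✓
C6: sp2
C7: sp2
C8: sp2
C1, C2, C5 → 3 sp carbons.

3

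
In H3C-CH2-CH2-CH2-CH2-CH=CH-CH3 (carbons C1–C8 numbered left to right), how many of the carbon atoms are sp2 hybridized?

2

C1: sp3
C2: sp3
C3: sp3
C4: sp3
C5: sp3
C6: sp2 ✓
C7: sp2 ✓
C8: sp3
C6, C7 → 2 sp2 carbons.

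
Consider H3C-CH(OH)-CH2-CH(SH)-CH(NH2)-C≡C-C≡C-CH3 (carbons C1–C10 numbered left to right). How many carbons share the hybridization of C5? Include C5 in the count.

6

C5 is sp3 (only σ bonds).
C1: sp3 ✓
C2: sp3 ✓
C3: sp3 ✓
C4: sp3 ✓
C5: sp3 ✓
C6: sp
C7: sp
C8: sp
C9: sp
C10: sp3 ✓
6 carbons are sp3.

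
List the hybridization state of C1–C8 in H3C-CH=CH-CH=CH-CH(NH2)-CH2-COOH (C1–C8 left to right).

C1: 4 σ bonds; 4 regions of electron density → sp3.
C2 — 3 σ bonds, plus one π bond. Steric number 3, so sp2.
C3 has 3 σ bonds, plus one π bond: steric number 3 → sp2.
C4 has 3 σ bonds, plus one π bond: steric number 3 → sp2.
C5: 3 σ bonds, plus one π bond — 3 electron domains, sp2.
C6 (4 σ bonds) has steric number 4: sp3.
C7 carries 4 σ bonds, giving a steric number of 4, so it is sp3.
C8: 3 σ bonds, plus one π bond — 3 electron domains, sp2.

C1 sp3, C2 sp2, C3 sp2, C4 sp2, C5 sp2, C6 sp3, C7 sp3, C8 sp2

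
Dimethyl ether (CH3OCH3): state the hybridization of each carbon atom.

Each carbon atom: 4 σ bonds — 4 electron domains, sp3.

sp³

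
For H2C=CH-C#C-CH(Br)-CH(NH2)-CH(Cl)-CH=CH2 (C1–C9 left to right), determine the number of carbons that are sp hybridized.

2

C1: sp2
C2: sp2
C3: sp ✓
C4: sp ✓
C5: sp3
C6: sp3
C7: sp3
C8: sp2
C9: sp2
C3, C4 → 2 sp carbons.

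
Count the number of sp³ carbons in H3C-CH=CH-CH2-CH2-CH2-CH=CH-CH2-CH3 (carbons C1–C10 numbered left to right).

6

C1: sp3 ✓
C2: sp2
C3: sp2
C4: sp3 ✓
C5: sp3 ✓
C6: sp3 ✓
C7: sp2
C8: sp2
C9: sp3 ✓
C10: sp3 ✓
C1, C4, C5, C6, C9, C10 → 6 sp3 carbons.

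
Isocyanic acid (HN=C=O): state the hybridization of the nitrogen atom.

The nitrogen atom carries 2 σ bonds and 1 lone pair, plus one π bond, giving a steric number of 3, so it is sp2.

sp²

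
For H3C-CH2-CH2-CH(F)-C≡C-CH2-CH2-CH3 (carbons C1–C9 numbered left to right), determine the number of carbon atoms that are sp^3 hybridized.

7

C1: sp3 ✓
C2: sp3 ✓
C3: sp3 ✓
C4: sp3 ✓
C5: sp
C6: sp
C7: sp3 ✓
C8: sp3 ✓
C9: sp3 ✓
C1, C2, C3, C4, C7, C8, C9 → 7 sp3 carbons.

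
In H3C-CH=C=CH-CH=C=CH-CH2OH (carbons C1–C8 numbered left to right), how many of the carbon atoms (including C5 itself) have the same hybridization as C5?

4

C5 is sp2 (one π bond).
C1: sp3
C2: sp2 ✓
C3: sp
C4: sp2 ✓
C5: sp2 ✓
C6: sp
C7: sp2 ✓
C8: sp3
4 carbons are sp2.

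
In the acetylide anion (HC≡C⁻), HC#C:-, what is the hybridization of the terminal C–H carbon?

sp

The terminal C–H carbon has 2 σ bonds, plus two π bonds: steric number 2 → sp.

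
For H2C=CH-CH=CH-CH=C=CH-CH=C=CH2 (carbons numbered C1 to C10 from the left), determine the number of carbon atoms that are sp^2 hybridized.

C1: sp2 ✓
C2: sp2 ✓
C3: sp2 ✓
C4: sp2 ✓
C5: sp2 ✓
C6: sp
C7: sp2 ✓
C8: sp2 ✓
C9: sp
C10: sp2 ✓
C1, C2, C3, C4, C5, C7, C8, C10 → 8 sp2 carbons.

8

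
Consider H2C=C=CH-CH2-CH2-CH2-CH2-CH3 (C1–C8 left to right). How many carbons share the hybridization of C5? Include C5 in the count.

5

C5 is sp3 (only σ bonds).
C1: sp2
C2: sp
C3: sp2
C4: sp3 ✓
C5: sp3 ✓
C6: sp3 ✓
C7: sp3 ✓
C8: sp3 ✓
5 carbons are sp3.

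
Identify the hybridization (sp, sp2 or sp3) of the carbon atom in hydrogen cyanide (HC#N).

The carbon atom is sp: 2 σ bonds, plus two π bonds, 2 electron-density regions.

sp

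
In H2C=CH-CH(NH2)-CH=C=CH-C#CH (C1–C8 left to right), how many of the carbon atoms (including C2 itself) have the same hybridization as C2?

C2 is sp2 (one π bond).
C1: sp2 ✓
C2: sp2 ✓
C3: sp3
C4: sp2 ✓
C5: sp
C6: sp2 ✓
C7: sp
C8: sp
4 carbons are sp2.

4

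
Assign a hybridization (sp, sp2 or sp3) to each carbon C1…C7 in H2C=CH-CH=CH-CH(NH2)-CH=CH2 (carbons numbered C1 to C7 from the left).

C1 sp2, C2 sp2, C3 sp2, C4 sp2, C5 sp3, C6 sp2, C7 sp2

C1 (3 σ bonds, plus one π bond) has steric number 3: sp2.
C2 is sp2: 3 σ bonds, plus one π bond, 3 electron-density regions.
C3 carries 3 σ bonds, plus one π bond, giving a steric number of 3, so it is sp2.
C4 is sp2: 3 σ bonds, plus one π bond, 3 electron-density regions.
C5: 4 σ bonds; 4 regions of electron density → sp3.
C6 (3 σ bonds, plus one π bond) has steric number 3: sp2.
C7: 3 σ bonds, plus one π bond — 3 electron domains, sp2.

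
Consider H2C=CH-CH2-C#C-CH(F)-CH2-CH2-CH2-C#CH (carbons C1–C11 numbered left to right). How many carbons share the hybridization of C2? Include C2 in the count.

2

C2 is sp2 (one π bond).
C1: sp2 ✓
C2: sp2 ✓
C3: sp3
C4: sp
C5: sp
C6: sp3
C7: sp3
C8: sp3
C9: sp3
C10: sp
C11: sp
2 carbons are sp2.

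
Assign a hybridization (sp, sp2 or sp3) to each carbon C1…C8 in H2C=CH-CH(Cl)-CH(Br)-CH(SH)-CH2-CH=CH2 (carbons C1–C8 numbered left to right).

C1: 3 σ bonds, plus one π bond; 3 regions of electron density → sp2.
C2 — 3 σ bonds, plus one π bond. Steric number 3, so sp2.
C3 carries 4 σ bonds, giving a steric number of 4, so it is sp3.
C4 is sp3: 4 σ bonds, 4 electron-density regions.
C5 — 4 σ bonds. Steric number 4, so sp3.
C6 (4 σ bonds) has steric number 4: sp3.
C7: 3 σ bonds, plus one π bond; 3 regions of electron density → sp2.
C8: 3 σ bonds, plus one π bond; 3 regions of electron density → sp2.

C1 sp2, C2 sp2, C3 sp3, C4 sp3, C5 sp3, C6 sp3, C7 sp2, C8 sp2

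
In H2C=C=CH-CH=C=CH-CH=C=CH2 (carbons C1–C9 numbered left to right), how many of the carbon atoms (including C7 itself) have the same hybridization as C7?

6

C7 is sp2 (one π bond).
C1: sp2 ✓
C2: sp
C3: sp2 ✓
C4: sp2 ✓
C5: sp
C6: sp2 ✓
C7: sp2 ✓
C8: sp
C9: sp2 ✓
6 carbons are sp2.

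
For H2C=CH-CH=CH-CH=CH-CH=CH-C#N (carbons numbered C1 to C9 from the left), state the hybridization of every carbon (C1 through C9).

C1 (3 σ bonds, plus one π bond) has steric number 3: sp2.
C2: 3 σ bonds, plus one π bond — 3 electron domains, sp2.
C3 (3 σ bonds, plus one π bond) has steric number 3: sp2.
C4 is sp2: 3 σ bonds, plus one π bond, 3 electron-density regions.
C5 carries 3 σ bonds, plus one π bond, giving a steric number of 3, so it is sp2.
C6: 3 σ bonds, plus one π bond; 3 regions of electron density → sp2.
C7 carries 3 σ bonds, plus one π bond, giving a steric number of 3, so it is sp2.
C8 (3 σ bonds, plus one π bond) has steric number 3: sp2.
C9 (2 σ bonds, plus two π bonds) has steric number 2: sp.

C1 sp2, C2 sp2, C3 sp2, C4 sp2, C5 sp2, C6 sp2, C7 sp2, C8 sp2, C9 sp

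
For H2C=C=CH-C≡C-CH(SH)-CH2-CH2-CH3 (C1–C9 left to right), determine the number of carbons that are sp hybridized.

3

C1: sp2
C2: sp ✓
C3: sp2
C4: sp ✓
C5: sp ✓
C6: sp3
C7: sp3
C8: sp3
C9: sp3
C2, C4, C5 → 3 sp carbons.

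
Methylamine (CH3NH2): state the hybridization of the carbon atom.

The carbon atom: 4 σ bonds; 4 regions of electron density → sp3.

sp3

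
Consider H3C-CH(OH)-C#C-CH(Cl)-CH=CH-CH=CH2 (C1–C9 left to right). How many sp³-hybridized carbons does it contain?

C1: sp3 ✓
C2: sp3 ✓
C3: sp
C4: sp
C5: sp3 ✓
C6: sp2
C7: sp2
C8: sp2
C9: sp2
C1, C2, C5 → 3 sp3 carbons.

3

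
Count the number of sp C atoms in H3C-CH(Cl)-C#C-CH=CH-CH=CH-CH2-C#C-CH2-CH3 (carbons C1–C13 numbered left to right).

4

C1: sp3
C2: sp3
C3: sp ✓
C4: sp ✓
C5: sp2
C6: sp2
C7: sp2
C8: sp2
C9: sp3
C10: sp ✓
C11: sp ✓
C12: sp3
C13: sp3
C3, C4, C10, C11 → 4 sp carbons.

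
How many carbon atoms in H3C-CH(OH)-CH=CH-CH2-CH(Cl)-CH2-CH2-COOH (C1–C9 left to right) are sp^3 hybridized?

C1: sp3 ✓
C2: sp3 ✓
C3: sp2
C4: sp2
C5: sp3 ✓
C6: sp3 ✓
C7: sp3 ✓
C8: sp3 ✓
C9: sp2
C1, C2, C5, C6, C7, C8 → 6 sp3 carbons.

6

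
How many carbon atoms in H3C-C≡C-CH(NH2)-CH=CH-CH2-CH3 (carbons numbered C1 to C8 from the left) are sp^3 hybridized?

4

C1: sp3 ✓
C2: sp
C3: sp
C4: sp3 ✓
C5: sp2
C6: sp2
C7: sp3 ✓
C8: sp3 ✓
C1, C4, C7, C8 → 4 sp3 carbons.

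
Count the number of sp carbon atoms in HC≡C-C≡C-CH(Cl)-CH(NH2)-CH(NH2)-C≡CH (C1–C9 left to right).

6

C1: sp ✓
C2: sp ✓
C3: sp ✓
C4: sp ✓
C5: sp3
C6: sp3
C7: sp3
C8: sp ✓
C9: sp ✓
C1, C2, C3, C4, C8, C9 → 6 sp carbons.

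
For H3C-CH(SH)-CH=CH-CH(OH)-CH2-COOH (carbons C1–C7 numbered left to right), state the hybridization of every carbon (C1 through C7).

C1 sp3, C2 sp3, C3 sp2, C4 sp2, C5 sp3, C6 sp3, C7 sp2

C1 — 4 σ bonds. Steric number 4, so sp3.
C2 has 4 σ bonds: steric number 4 → sp3.
C3 carries 3 σ bonds, plus one π bond, giving a steric number of 3, so it is sp2.
C4: 3 σ bonds, plus one π bond — 3 electron domains, sp2.
C5 (4 σ bonds) has steric number 4: sp3.
C6 carries 4 σ bonds, giving a steric number of 4, so it is sp3.
C7: 3 σ bonds, plus one π bond; 3 regions of electron density → sp2.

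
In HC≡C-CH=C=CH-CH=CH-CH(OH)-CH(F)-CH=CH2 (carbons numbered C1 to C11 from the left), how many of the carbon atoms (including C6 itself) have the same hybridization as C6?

6

C6 is sp2 (one π bond).
C1: sp
C2: sp
C3: sp2 ✓
C4: sp
C5: sp2 ✓
C6: sp2 ✓
C7: sp2 ✓
C8: sp3
C9: sp3
C10: sp2 ✓
C11: sp2 ✓
6 carbons are sp2.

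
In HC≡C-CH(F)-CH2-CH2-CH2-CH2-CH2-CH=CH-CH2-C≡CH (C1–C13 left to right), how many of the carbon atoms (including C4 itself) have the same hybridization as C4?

7

C4 is sp3 (only σ bonds).
C1: sp
C2: sp
C3: sp3 ✓
C4: sp3 ✓
C5: sp3 ✓
C6: sp3 ✓
C7: sp3 ✓
C8: sp3 ✓
C9: sp2
C10: sp2
C11: sp3 ✓
C12: sp
C13: sp
7 carbons are sp3.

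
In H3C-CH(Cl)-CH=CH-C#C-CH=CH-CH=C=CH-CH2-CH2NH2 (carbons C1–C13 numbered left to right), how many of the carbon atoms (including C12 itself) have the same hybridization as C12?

4

C12 is sp3 (only σ bonds).
C1: sp3 ✓
C2: sp3 ✓
C3: sp2
C4: sp2
C5: sp
C6: sp
C7: sp2
C8: sp2
C9: sp2
C10: sp
C11: sp2
C12: sp3 ✓
C13: sp3 ✓
4 carbons are sp3.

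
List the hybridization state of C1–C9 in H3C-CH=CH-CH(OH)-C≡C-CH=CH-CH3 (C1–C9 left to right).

C1: 4 σ bonds; 4 regions of electron density → sp3.
C2 carries 3 σ bonds, plus one π bond, giving a steric number of 3, so it is sp2.
C3 is sp2: 3 σ bonds, plus one π bond, 3 electron-density regions.
C4 — 4 σ bonds. Steric number 4, so sp3.
C5: 2 σ bonds, plus two π bonds — 2 electron domains, sp.
C6: 2 σ bonds, plus two π bonds — 2 electron domains, sp.
C7: 3 σ bonds, plus one π bond — 3 electron domains, sp2.
C8 — 3 σ bonds, plus one π bond. Steric number 3, so sp2.
C9 carries 4 σ bonds, giving a steric number of 4, so it is sp3.

C1 sp3, C2 sp2, C3 sp2, C4 sp3, C5 sp, C6 sp, C7 sp2, C8 sp2, C9 sp3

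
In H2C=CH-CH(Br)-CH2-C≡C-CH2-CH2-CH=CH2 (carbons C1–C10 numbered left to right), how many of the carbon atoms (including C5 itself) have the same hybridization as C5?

C5 is sp (two π bonds).
C1: sp2
C2: sp2
C3: sp3
C4: sp3
C5: sp ✓
C6: sp ✓
C7: sp3
C8: sp3
C9: sp2
C10: sp2
2 carbons are sp.

2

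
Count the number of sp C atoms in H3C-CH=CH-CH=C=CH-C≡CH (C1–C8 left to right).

3

C1: sp3
C2: sp2
C3: sp2
C4: sp2
C5: sp ✓
C6: sp2
C7: sp ✓
C8: sp ✓
C5, C7, C8 → 3 sp carbons.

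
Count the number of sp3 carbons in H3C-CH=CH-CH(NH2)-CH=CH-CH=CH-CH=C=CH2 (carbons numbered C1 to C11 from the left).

C1: sp3 ✓
C2: sp2
C3: sp2
C4: sp3 ✓
C5: sp2
C6: sp2
C7: sp2
C8: sp2
C9: sp2
C10: sp
C11: sp2
C1, C4 → 2 sp3 carbons.

2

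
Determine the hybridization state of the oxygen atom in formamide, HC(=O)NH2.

sp²

The oxygen atom — 1 σ bond and 2 lone pairs, plus one π bond. Steric number 3, so sp2.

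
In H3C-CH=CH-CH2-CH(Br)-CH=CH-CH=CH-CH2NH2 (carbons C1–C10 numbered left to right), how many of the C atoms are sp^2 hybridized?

C1: sp3
C2: sp2 ✓
C3: sp2 ✓
C4: sp3
C5: sp3
C6: sp2 ✓
C7: sp2 ✓
C8: sp2 ✓
C9: sp2 ✓
C10: sp3
C2, C3, C6, C7, C8, C9 → 6 sp2 carbons.

6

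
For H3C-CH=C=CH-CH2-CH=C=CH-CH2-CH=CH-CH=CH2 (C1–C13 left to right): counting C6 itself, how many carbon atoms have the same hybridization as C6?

8

C6 is sp2 (one π bond).
C1: sp3
C2: sp2 ✓
C3: sp
C4: sp2 ✓
C5: sp3
C6: sp2 ✓
C7: sp
C8: sp2 ✓
C9: sp3
C10: sp2 ✓
C11: sp2 ✓
C12: sp2 ✓
C13: sp2 ✓
8 carbons are sp2.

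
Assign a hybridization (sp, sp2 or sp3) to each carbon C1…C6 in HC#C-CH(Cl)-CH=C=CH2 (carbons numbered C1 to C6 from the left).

C1 sp, C2 sp, C3 sp3, C4 sp2, C5 sp, C6 sp2

C1: 2 σ bonds, plus two π bonds; 2 regions of electron density → sp.
C2: 2 σ bonds, plus two π bonds; 2 regions of electron density → sp.
C3 — 4 σ bonds. Steric number 4, so sp3.
C4 is sp2: 3 σ bonds, plus one π bond, 3 electron-density regions.
C5 has 2 σ bonds, plus two π bonds: steric number 2 → sp.
C6 — 3 σ bonds, plus one π bond. Steric number 3, so sp2.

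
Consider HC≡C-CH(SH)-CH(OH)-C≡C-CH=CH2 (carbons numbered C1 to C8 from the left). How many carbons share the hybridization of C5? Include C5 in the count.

C5 is sp (two π bonds).
C1: sp ✓
C2: sp ✓
C3: sp3
C4: sp3
C5: sp ✓
C6: sp ✓
C7: sp2
C8: sp2
4 carbons are sp.

4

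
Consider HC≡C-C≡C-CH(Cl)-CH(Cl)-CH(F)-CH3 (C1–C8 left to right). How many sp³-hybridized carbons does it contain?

C1: sp
C2: sp
C3: sp
C4: sp
C5: sp3 ✓
C6: sp3 ✓
C7: sp3 ✓
C8: sp3 ✓
C5, C6, C7, C8 → 4 sp3 carbons.

4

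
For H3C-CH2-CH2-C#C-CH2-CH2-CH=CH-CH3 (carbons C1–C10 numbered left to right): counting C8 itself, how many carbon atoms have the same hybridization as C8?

2

C8 is sp2 (one π bond).
C1: sp3
C2: sp3
C3: sp3
C4: sp
C5: sp
C6: sp3
C7: sp3
C8: sp2 ✓
C9: sp2 ✓
C10: sp3
2 carbons are sp2.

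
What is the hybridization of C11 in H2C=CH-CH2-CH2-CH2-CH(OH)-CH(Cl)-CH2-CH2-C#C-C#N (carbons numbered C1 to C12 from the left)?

C11: 2 σ bonds, plus two π bonds; 2 regions of electron density → sp.

sp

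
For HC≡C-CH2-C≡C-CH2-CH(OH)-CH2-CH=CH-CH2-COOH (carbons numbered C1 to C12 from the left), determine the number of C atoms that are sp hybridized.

C1: sp ✓
C2: sp ✓
C3: sp3
C4: sp ✓
C5: sp ✓
C6: sp3
C7: sp3
C8: sp3
C9: sp2
C10: sp2
C11: sp3
C12: sp2
C1, C2, C4, C5 → 4 sp carbons.

4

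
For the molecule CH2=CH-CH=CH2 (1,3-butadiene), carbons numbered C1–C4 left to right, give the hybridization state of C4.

C4 carries 3 σ bonds, plus one π bond, giving a steric number of 3, so it is sp2.

sp²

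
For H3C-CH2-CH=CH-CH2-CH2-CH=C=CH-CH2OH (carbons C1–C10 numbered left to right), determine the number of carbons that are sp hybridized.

C1: sp3
C2: sp3
C3: sp2
C4: sp2
C5: sp3
C6: sp3
C7: sp2
C8: sp ✓
C9: sp2
C10: sp3
C8 → 1 sp carbon.

1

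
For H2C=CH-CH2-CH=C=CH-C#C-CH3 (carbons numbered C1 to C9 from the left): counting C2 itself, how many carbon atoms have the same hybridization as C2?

C2 is sp2 (one π bond).
C1: sp2 ✓
C2: sp2 ✓
C3: sp3
C4: sp2 ✓
C5: sp
C6: sp2 ✓
C7: sp
C8: sp
C9: sp3
4 carbons are sp2.

4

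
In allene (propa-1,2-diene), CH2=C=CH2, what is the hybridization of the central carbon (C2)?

Two σ bonds and two π bonds (one to each neighbour) → sp.

sp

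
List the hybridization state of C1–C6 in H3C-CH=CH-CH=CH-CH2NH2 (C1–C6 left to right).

C1 sp3, C2 sp2, C3 sp2, C4 sp2, C5 sp2, C6 sp3

C1: 4 σ bonds; 4 regions of electron density → sp3.
C2 — 3 σ bonds, plus one π bond. Steric number 3, so sp2.
C3 carries 3 σ bonds, plus one π bond, giving a steric number of 3, so it is sp2.
C4: 3 σ bonds, plus one π bond; 3 regions of electron density → sp2.
C5 carries 3 σ bonds, plus one π bond, giving a steric number of 3, so it is sp2.
C6: 4 σ bonds — 4 electron domains, sp3.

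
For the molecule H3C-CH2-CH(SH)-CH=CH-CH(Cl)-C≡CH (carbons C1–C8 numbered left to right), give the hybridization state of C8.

sp

C8 has 2 σ bonds, plus two π bonds: steric number 2 → sp.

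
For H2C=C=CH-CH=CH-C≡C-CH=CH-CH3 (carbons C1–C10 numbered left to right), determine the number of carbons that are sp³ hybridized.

C1: sp2
C2: sp
C3: sp2
C4: sp2
C5: sp2
C6: sp
C7: sp
C8: sp2
C9: sp2
C10: sp3 ✓
C10 → 1 sp3 carbon.

1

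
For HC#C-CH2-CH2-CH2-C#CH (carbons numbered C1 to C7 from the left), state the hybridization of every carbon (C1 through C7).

C1 has 2 σ bonds, plus two π bonds: steric number 2 → sp.
C2 (2 σ bonds, plus two π bonds) has steric number 2: sp.
C3 carries 4 σ bonds, giving a steric number of 4, so it is sp3.
C4 is sp3: 4 σ bonds, 4 electron-density regions.
C5 (4 σ bonds) has steric number 4: sp3.
C6 (2 σ bonds, plus two π bonds) has steric number 2: sp.
C7 (2 σ bonds, plus two π bonds) has steric number 2: sp.

C1 sp, C2 sp, C3 sp3, C4 sp3, C5 sp3, C6 sp, C7 sp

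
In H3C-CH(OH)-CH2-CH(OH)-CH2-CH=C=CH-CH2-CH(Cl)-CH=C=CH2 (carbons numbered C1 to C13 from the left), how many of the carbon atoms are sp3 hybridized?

7

C1: sp3 ✓
C2: sp3 ✓
C3: sp3 ✓
C4: sp3 ✓
C5: sp3 ✓
C6: sp2
C7: sp
C8: sp2
C9: sp3 ✓
C10: sp3 ✓
C11: sp2
C12: sp
C13: sp2
C1, C2, C3, C4, C5, C9, C10 → 7 sp3 carbons.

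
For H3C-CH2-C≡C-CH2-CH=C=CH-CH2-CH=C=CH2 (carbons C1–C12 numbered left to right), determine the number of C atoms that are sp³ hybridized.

4

C1: sp3 ✓
C2: sp3 ✓
C3: sp
C4: sp
C5: sp3 ✓
C6: sp2
C7: sp
C8: sp2
C9: sp3 ✓
C10: sp2
C11: sp
C12: sp2
C1, C2, C5, C9 → 4 sp3 carbons.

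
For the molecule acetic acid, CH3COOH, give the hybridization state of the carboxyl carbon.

The carboxyl carbon has 3 σ bonds, plus one π bond: steric number 3 → sp2.

sp^2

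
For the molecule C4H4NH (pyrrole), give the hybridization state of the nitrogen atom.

sp2

N has three σ bonds; its lone pair occupies the p orbital and is part of the aromatic π system, so N is sp2 (not the sp3 a naive steric count of 4 would give).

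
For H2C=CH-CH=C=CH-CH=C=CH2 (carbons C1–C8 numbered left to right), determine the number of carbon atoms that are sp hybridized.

2

C1: sp2
C2: sp2
C3: sp2
C4: sp ✓
C5: sp2
C6: sp2
C7: sp ✓
C8: sp2
C4, C7 → 2 sp carbons.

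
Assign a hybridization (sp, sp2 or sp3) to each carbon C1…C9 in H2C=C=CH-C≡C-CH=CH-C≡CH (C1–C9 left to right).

C1 sp2, C2 sp, C3 sp2, C4 sp, C5 sp, C6 sp2, C7 sp2, C8 sp, C9 sp

C1: 3 σ bonds, plus one π bond; 3 regions of electron density → sp2.
C2 is sp: 2 σ bonds, plus two π bonds, 2 electron-density regions.
C3 has 3 σ bonds, plus one π bond: steric number 3 → sp2.
C4: 2 σ bonds, plus two π bonds — 2 electron domains, sp.
C5 — 2 σ bonds, plus two π bonds. Steric number 2, so sp.
C6 is sp2: 3 σ bonds, plus one π bond, 3 electron-density regions.
C7 (3 σ bonds, plus one π bond) has steric number 3: sp2.
C8: 2 σ bonds, plus two π bonds — 2 electron domains, sp.
C9 is sp: 2 σ bonds, plus two π bonds, 2 electron-density regions.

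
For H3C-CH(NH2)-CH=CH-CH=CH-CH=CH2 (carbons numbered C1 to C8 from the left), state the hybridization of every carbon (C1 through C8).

C1 sp3, C2 sp3, C3 sp2, C4 sp2, C5 sp2, C6 sp2, C7 sp2, C8 sp2

C1: 4 σ bonds; 4 regions of electron density → sp3.
C2: 4 σ bonds; 4 regions of electron density → sp3.
C3 has 3 σ bonds, plus one π bond: steric number 3 → sp2.
C4: 3 σ bonds, plus one π bond; 3 regions of electron density → sp2.
C5: 3 σ bonds, plus one π bond — 3 electron domains, sp2.
C6: 3 σ bonds, plus one π bond; 3 regions of electron density → sp2.
C7 (3 σ bonds, plus one π bond) has steric number 3: sp2.
C8 carries 3 σ bonds, plus one π bond, giving a steric number of 3, so it is sp2.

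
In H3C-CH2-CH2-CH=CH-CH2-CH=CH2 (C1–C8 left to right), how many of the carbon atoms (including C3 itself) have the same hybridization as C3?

C3 is sp3 (only σ bonds).
C1: sp3 ✓
C2: sp3 ✓
C3: sp3 ✓
C4: sp2
C5: sp2
C6: sp3 ✓
C7: sp2
C8: sp2
4 carbons are sp3.

4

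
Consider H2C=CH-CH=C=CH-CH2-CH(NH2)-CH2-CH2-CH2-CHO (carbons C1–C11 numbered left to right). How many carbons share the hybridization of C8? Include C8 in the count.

5

C8 is sp3 (only σ bonds).
C1: sp2
C2: sp2
C3: sp2
C4: sp
C5: sp2
C6: sp3 ✓
C7: sp3 ✓
C8: sp3 ✓
C9: sp3 ✓
C10: sp3 ✓
C11: sp2
5 carbons are sp3.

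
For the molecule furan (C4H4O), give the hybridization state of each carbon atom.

Each carbon atom has 3 σ bonds, plus one π bond: steric number 3 → sp2.

sp²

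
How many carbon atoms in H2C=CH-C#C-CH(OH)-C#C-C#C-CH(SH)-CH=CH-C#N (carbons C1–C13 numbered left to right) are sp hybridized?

C1: sp2
C2: sp2
C3: sp ✓
C4: sp ✓
C5: sp3
C6: sp ✓
C7: sp ✓
C8: sp ✓
C9: sp ✓
C10: sp3
C11: sp2
C12: sp2
C13: sp ✓
C3, C4, C6, C7, C8, C9, C13 → 7 sp carbons.

7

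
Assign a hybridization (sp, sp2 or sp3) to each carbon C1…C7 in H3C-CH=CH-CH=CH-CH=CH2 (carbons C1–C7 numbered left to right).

C1 — 4 σ bonds. Steric number 4, so sp3.
C2 carries 3 σ bonds, plus one π bond, giving a steric number of 3, so it is sp2.
C3 has 3 σ bonds, plus one π bond: steric number 3 → sp2.
C4 (3 σ bonds, plus one π bond) has steric number 3: sp2.
C5 carries 3 σ bonds, plus one π bond, giving a steric number of 3, so it is sp2.
C6 — 3 σ bonds, plus one π bond. Steric number 3, so sp2.
C7 (3 σ bonds, plus one π bond) has steric number 3: sp2.

C1 sp3, C2 sp2, C3 sp2, C4 sp2, C5 sp2, C6 sp2, C7 sp2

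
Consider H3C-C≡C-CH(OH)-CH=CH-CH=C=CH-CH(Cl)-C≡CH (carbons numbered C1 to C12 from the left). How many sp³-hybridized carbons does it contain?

C1: sp3 ✓
C2: sp
C3: sp
C4: sp3 ✓
C5: sp2
C6: sp2
C7: sp2
C8: sp
C9: sp2
C10: sp3 ✓
C11: sp
C12: sp
C1, C4, C10 → 3 sp3 carbons.

3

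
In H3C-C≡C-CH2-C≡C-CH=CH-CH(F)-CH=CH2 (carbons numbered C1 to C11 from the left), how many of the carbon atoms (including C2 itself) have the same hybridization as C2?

C2 is sp (two π bonds).
C1: sp3
C2: sp ✓
C3: sp ✓
C4: sp3
C5: sp ✓
C6: sp ✓
C7: sp2
C8: sp2
C9: sp3
C10: sp2
C11: sp2
4 carbons are sp.

4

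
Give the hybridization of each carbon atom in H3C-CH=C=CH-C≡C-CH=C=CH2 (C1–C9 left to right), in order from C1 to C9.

C1 sp3, C2 sp2, C3 sp, C4 sp2, C5 sp, C6 sp, C7 sp2, C8 sp, C9 sp2

C1: 4 σ bonds — 4 electron domains, sp3.
C2: 3 σ bonds, plus one π bond; 3 regions of electron density → sp2.
C3 carries 2 σ bonds, plus two π bonds, giving a steric number of 2, so it is sp.
C4 has 3 σ bonds, plus one π bond: steric number 3 → sp2.
C5: 2 σ bonds, plus two π bonds — 2 electron domains, sp.
C6 is sp: 2 σ bonds, plus two π bonds, 2 electron-density regions.
C7 — 3 σ bonds, plus one π bond. Steric number 3, so sp2.
C8 carries 2 σ bonds, plus two π bonds, giving a steric number of 2, so it is sp.
C9 (3 σ bonds, plus one π bond) has steric number 3: sp2.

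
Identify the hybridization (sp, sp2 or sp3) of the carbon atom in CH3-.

Three σ bonds + one lone pair = steric number 4 → sp3, pyramidal.

sp³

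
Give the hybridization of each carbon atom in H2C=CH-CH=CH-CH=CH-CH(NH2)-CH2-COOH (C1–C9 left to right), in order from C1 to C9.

C1 carries 3 σ bonds, plus one π bond, giving a steric number of 3, so it is sp2.
C2 — 3 σ bonds, plus one π bond. Steric number 3, so sp2.
C3: 3 σ bonds, plus one π bond — 3 electron domains, sp2.
C4 (3 σ bonds, plus one π bond) has steric number 3: sp2.
C5: 3 σ bonds, plus one π bond — 3 electron domains, sp2.
C6: 3 σ bonds, plus one π bond — 3 electron domains, sp2.
C7 (4 σ bonds) has steric number 4: sp3.
C8 has 4 σ bonds: steric number 4 → sp3.
C9 has 3 σ bonds, plus one π bond: steric number 3 → sp2.

C1 sp2, C2 sp2, C3 sp2, C4 sp2, C5 sp2, C6 sp2, C7 sp3, C8 sp3, C9 sp2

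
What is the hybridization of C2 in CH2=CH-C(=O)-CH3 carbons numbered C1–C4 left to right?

C2 — 3 σ bonds, plus one π bond. Steric number 3, so sp2.

sp²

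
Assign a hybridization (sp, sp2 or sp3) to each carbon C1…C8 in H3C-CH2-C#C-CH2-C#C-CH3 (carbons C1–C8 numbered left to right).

C1 sp3, C2 sp3, C3 sp, C4 sp, C5 sp3, C6 sp, C7 sp, C8 sp3

C1: 4 σ bonds — 4 electron domains, sp3.
C2: 4 σ bonds; 4 regions of electron density → sp3.
C3 (2 σ bonds, plus two π bonds) has steric number 2: sp.
C4 (2 σ bonds, plus two π bonds) has steric number 2: sp.
C5: 4 σ bonds; 4 regions of electron density → sp3.
C6 (2 σ bonds, plus two π bonds) has steric number 2: sp.
C7 is sp: 2 σ bonds, plus two π bonds, 2 electron-density regions.
C8 — 4 σ bonds. Steric number 4, so sp3.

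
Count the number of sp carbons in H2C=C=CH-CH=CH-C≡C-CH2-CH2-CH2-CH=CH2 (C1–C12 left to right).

C1: sp2
C2: sp ✓
C3: sp2
C4: sp2
C5: sp2
C6: sp ✓
C7: sp ✓
C8: sp3
C9: sp3
C10: sp3
C11: sp2
C12: sp2
C2, C6, C7 → 3 sp carbons.

3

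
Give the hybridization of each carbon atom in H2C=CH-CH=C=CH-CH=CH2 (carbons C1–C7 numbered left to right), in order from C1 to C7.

C1 sp2, C2 sp2, C3 sp2, C4 sp, C5 sp2, C6 sp2, C7 sp2

C1: 3 σ bonds, plus one π bond; 3 regions of electron density → sp2.
C2: 3 σ bonds, plus one π bond; 3 regions of electron density → sp2.
C3: 3 σ bonds, plus one π bond — 3 electron domains, sp2.
C4: 2 σ bonds, plus two π bonds — 2 electron domains, sp.
C5 has 3 σ bonds, plus one π bond: steric number 3 → sp2.
C6: 3 σ bonds, plus one π bond; 3 regions of electron density → sp2.
C7 is sp2: 3 σ bonds, plus one π bond, 3 electron-density regions.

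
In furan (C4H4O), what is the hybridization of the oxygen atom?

One O lone pair is in the aromatic π system (p orbital), the other is in an sp2 hybrid in the ring plane; O has two σ bonds + one in-plane lone pair → sp2.

sp^2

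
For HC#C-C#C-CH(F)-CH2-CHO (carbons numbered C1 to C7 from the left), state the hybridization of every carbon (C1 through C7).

C1 sp, C2 sp, C3 sp, C4 sp, C5 sp3, C6 sp3, C7 sp2

C1 — 2 σ bonds, plus two π bonds. Steric number 2, so sp.
C2 has 2 σ bonds, plus two π bonds: steric number 2 → sp.
C3: 2 σ bonds, plus two π bonds — 2 electron domains, sp.
C4 carries 2 σ bonds, plus two π bonds, giving a steric number of 2, so it is sp.
C5: 4 σ bonds; 4 regions of electron density → sp3.
C6: 4 σ bonds — 4 electron domains, sp3.
C7 carries 3 σ bonds, plus one π bond, giving a steric number of 3, so it is sp2.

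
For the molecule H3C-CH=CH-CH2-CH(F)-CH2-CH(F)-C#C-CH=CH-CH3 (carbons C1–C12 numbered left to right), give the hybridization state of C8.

sp

C8: 2 σ bonds, plus two π bonds; 2 regions of electron density → sp.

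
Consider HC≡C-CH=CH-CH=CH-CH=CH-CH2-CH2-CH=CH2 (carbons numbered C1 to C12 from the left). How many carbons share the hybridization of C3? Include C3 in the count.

C3 is sp2 (one π bond).
C1: sp
C2: sp
C3: sp2 ✓
C4: sp2 ✓
C5: sp2 ✓
C6: sp2 ✓
C7: sp2 ✓
C8: sp2 ✓
C9: sp3
C10: sp3
C11: sp2 ✓
C12: sp2 ✓
8 carbons are sp2.

8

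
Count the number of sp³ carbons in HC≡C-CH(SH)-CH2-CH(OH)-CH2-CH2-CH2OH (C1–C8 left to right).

C1: sp
C2: sp
C3: sp3 ✓
C4: sp3 ✓
C5: sp3 ✓
C6: sp3 ✓
C7: sp3 ✓
C8: sp3 ✓
C3, C4, C5, C6, C7, C8 → 6 sp3 carbons.

6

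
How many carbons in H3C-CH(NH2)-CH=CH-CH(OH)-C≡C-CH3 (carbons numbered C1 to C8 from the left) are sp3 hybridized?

C1: sp3 ✓
C2: sp3 ✓
C3: sp2
C4: sp2
C5: sp3 ✓
C6: sp
C7: sp
C8: sp3 ✓
C1, C2, C5, C8 → 4 sp3 carbons.

4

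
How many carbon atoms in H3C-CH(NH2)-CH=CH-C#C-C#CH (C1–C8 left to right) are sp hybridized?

4

C1: sp3
C2: sp3
C3: sp2
C4: sp2
C5: sp ✓
C6: sp ✓
C7: sp ✓
C8: sp ✓
C5, C6, C7, C8 → 4 sp carbons.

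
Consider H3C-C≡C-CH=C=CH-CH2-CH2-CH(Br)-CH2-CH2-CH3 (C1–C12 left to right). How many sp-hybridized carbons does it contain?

3

C1: sp3
C2: sp ✓
C3: sp ✓
C4: sp2
C5: sp ✓
C6: sp2
C7: sp3
C8: sp3
C9: sp3
C10: sp3
C11: sp3
C12: sp3
C2, C3, C5 → 3 sp carbons.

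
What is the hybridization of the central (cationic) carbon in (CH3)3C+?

Three σ bonds and an empty p orbital; no lone pair → steric number 3 → sp2 and planar.

sp^2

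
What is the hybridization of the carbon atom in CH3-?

Three σ bonds + one lone pair = steric number 4 → sp3, pyramidal.

sp3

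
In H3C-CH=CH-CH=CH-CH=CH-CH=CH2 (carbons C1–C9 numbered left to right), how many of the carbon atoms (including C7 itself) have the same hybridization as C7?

8

C7 is sp2 (one π bond).
C1: sp3
C2: sp2 ✓
C3: sp2 ✓
C4: sp2 ✓
C5: sp2 ✓
C6: sp2 ✓
C7: sp2 ✓
C8: sp2 ✓
C9: sp2 ✓
8 carbons are sp2.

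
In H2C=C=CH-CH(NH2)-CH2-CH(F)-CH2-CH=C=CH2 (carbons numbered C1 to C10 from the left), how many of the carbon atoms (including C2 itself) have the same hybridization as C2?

C2 is sp (two π bonds).
C1: sp2
C2: sp ✓
C3: sp2
C4: sp3
C5: sp3
C6: sp3
C7: sp3
C8: sp2
C9: sp ✓
C10: sp2
2 carbons are sp.

2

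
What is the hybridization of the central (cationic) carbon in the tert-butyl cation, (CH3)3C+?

sp2

Three σ bonds and an empty p orbital; no lone pair → steric number 3 → sp2 and planar.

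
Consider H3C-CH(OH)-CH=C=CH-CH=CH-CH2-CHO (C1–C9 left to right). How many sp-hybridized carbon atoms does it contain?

1

C1: sp3
C2: sp3
C3: sp2
C4: sp ✓
C5: sp2
C6: sp2
C7: sp2
C8: sp3
C9: sp2
C4 → 1 sp carbon.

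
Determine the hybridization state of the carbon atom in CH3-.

Three σ bonds + one lone pair = steric number 4 → sp3, pyramidal.

sp3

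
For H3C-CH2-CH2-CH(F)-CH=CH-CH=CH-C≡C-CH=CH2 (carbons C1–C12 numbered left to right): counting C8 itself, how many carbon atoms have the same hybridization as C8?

6

C8 is sp2 (one π bond).
C1: sp3
C2: sp3
C3: sp3
C4: sp3
C5: sp2 ✓
C6: sp2 ✓
C7: sp2 ✓
C8: sp2 ✓
C9: sp
C10: sp
C11: sp2 ✓
C12: sp2 ✓
6 carbons are sp2.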